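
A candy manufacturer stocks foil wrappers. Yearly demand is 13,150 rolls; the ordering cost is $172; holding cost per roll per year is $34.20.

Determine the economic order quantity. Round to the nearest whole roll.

EOQ = √(2DS/H) = √(2 × 13,150 × 172 / 34.2)
    = √(132,269.01) ≈ 363.69

364 rolls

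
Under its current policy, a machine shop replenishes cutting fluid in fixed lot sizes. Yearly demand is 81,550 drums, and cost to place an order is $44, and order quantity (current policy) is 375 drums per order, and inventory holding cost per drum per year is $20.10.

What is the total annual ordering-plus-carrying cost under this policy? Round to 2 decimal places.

$13,337.28

Ordering: D/Q × S = 81,550/375 × $44 = $9,568.53
Holding:  Q/2 × H = 375/2 × $20.1 = $3,768.75
Total = $9,568.53 + $3,768.75 = $13,337.28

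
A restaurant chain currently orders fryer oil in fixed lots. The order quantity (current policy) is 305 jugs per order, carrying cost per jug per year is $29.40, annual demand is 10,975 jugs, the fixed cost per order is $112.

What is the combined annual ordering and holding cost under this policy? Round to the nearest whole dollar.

Ordering: D/Q × S = 10,975/305 × $112 = $4,030.16
Holding:  Q/2 × H = 305/2 × $29.4 = $4,483.50
Total = $4,030.16 + $4,483.50 = $8,513.66

$8,514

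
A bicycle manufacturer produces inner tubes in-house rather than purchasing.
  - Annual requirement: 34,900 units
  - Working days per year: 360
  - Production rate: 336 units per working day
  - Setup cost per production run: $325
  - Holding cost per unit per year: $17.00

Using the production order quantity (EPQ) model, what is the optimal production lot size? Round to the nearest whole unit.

Daily demand d = 34,900/360 = 96.944; p = 336; 1 − d/p = 0.71147
EPQ = √(2DS / (H(1 − d/p)))
    = √(2 × 34,900 × 325 / (17 × 0.71147)) ≈ 1,369.51

1,370 units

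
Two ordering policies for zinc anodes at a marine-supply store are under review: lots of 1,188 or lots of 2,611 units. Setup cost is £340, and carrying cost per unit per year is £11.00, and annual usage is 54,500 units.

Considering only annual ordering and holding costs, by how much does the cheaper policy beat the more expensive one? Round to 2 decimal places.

TC(Q) = (D/Q)S + (Q/2)H
TC(1,188) = (54,500/1,188)×340 + (1,188/2)×11 = £22,131.64
TC(2,611) = (54,500/2,611)×340 + (2,611/2)×11 = £21,457.40
Lots of 2,611 are cheaper by £674.25.

£674.25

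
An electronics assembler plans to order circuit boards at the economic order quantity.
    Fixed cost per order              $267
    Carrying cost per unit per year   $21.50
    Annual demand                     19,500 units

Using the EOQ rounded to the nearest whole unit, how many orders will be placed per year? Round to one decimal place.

2DS/H = 2·19,500·267/21.5 = 484,325.58
EOQ = √484,325.58 ≈ 695.94 → Q = 696
N = D/Q = 19,500/696 ≈ 28.017 orders/yr

28.0 orders per year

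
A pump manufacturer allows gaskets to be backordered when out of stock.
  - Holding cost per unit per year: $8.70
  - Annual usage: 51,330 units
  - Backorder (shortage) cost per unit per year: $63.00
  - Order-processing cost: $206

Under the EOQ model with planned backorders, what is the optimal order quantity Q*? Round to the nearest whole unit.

1,663 units

Q* = √(2DS/H) · √((H + b)/b)
   = √(2 × 51,330 × 206 / 8.7) · √((8.7 + 63) / 63)
   = 1,559.102 × 1.0668 ≈ 1,663.27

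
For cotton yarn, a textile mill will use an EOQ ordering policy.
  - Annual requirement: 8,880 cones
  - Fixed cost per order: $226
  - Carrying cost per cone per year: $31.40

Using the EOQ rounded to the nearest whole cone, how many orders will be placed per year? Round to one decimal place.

24.8 orders per year

Q* = √(2·D·S / H) = √(2·8,880·226 / 31.4) = √127,826.8 ≈ 357.53 → Q = 358
N = D/Q = 8,880/358 ≈ 24.804 orders/yr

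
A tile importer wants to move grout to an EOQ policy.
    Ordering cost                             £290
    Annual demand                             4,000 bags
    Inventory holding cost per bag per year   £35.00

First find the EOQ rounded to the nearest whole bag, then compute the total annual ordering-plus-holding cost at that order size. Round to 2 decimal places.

Q* = √(2·D·S / H) = √(2·4,000·290 / 35) = √66,285.7 ≈ 257.46 → Q = 257 bags
Annual ordering cost = (D/Q)·S = (4,000/257) × 290 = £4,513.62
Annual holding cost  = (Q/2)·H = (257/2) × 35 = £4,497.50
Total = £4,513.62 + £4,497.50 = £9,011.12

£9,011.12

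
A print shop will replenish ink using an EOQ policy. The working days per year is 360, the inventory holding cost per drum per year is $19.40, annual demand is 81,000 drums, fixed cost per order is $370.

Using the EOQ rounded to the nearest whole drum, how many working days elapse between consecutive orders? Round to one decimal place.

7.8 days

2DS/H = 2·81,000·370/19.4 = 3,089,690.72
EOQ = √3,089,690.72 ≈ 1,757.75 → Q = 1,758 drums
T = Q/D × 360 days = 1,758/81,000 × 360 = 7.813 days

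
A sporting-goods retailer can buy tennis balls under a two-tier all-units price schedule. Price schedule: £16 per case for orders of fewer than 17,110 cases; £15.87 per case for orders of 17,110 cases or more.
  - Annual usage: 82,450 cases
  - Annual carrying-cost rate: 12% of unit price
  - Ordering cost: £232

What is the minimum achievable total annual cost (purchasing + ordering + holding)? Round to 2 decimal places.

H₁ = 12%×£16 = £1.9200;  H₂ = 12%×£15.87 = £1.9044
EOQ₁ = √(2×82,450×232/1.9200) = 4,463.79  (< 17,110, feasible at tier 1)
EOQ₂ = √(2×82,450×232/1.9044) = 4,482.03  (< 17,110 → use Q = 17,110 at tier-2 price)
TC(tier 1 (EOQ₁), Q≈4,463.8) = £1,327,770.48
TC(tier 2, Q≈17,110.0) = £1,325,891.61
Minimum at tier 2: £1,325,891.61

£1,325,891.61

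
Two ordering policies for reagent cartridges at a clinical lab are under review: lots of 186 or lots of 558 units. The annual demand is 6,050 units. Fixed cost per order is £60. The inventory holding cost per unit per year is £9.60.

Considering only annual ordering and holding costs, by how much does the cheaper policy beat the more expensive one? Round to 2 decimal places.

For each Q, cost = (D/Q)·S + (Q/2)·H.
TC(186) = (6,050/186)×60 + (186/2)×9.6 = £2,844.41
TC(558) = (6,050/558)×60 + (558/2)×9.6 = £3,328.94
|ΔTC| = |£2,844.41 − £3,328.94| = £484.52

£484.52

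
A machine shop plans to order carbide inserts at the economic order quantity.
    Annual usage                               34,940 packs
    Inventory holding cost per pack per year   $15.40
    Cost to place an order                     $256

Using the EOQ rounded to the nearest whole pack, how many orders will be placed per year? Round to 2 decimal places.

32.41 orders per year

EOQ = √(2DS/H) = √(2 × 34,940 × 256 / 15.4)
    = √(1,161,641.56) ≈ 1,077.79 → Q = 1,078
Orders per year = D/Q = 34,940 / 1,078 = 32.412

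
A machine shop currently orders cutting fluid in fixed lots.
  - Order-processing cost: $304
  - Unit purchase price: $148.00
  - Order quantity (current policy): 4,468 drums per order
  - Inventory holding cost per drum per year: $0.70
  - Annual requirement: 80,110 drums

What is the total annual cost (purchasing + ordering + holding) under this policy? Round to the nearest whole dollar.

Annual ordering cost = (D/Q)·S = (80,110/4,468) × 304 = $5,450.64
Annual holding cost  = (Q/2)·H = (4,468/2) × 0.7 = $1,563.80
Purchase cost = D·C = 80,110 × 148 = $11,856,280.00
Total = $5,450.64 + $1,563.80 + $11,856,280.00 = $11,863,294.44

$11,863,294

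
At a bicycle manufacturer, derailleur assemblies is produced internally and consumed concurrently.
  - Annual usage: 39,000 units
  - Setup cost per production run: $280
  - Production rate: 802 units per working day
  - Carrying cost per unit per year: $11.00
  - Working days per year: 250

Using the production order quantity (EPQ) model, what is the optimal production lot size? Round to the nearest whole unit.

1,570 units

Daily demand d = 39,000/250 = 156.000; p = 802; 1 − d/p = 0.80549
EPQ = √(2DS / (H(1 − d/p)))
    = √(2 × 39,000 × 280 / (11 × 0.80549)) ≈ 1,570.00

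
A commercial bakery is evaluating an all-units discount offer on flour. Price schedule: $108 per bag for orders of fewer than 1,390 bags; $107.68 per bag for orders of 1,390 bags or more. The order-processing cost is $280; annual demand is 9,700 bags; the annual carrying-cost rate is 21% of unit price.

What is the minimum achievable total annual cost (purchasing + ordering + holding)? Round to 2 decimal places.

$1,058,699.45

H₁ = 21%×$108 = $22.6800;  H₂ = 21%×$107.68 = $22.6128
EOQ₁ = √(2×9,700×280/22.6800) = 489.39  (< 1,390, feasible at tier 1)
EOQ₂ = √(2×9,700×280/22.6128) = 490.12  (< 1,390 → use Q = 1,390 at tier-2 price)
TC(tier 1 (EOQ₁), Q≈489.4) = $1,058,699.45
TC(tier 2, Q≈1,390.0) = $1,062,165.85
Minimum at tier 1 (EOQ₁): $1,058,699.45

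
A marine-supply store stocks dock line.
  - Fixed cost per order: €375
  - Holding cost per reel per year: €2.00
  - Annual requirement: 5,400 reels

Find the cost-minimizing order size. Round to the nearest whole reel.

2DS/H = 2·5,400·375/2 = 2,025,000.00
EOQ = √2,025,000.00 ≈ 1,423.02

1,423 reels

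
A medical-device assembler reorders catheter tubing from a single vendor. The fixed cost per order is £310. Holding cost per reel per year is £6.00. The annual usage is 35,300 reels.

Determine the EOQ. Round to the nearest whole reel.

1,910 reels

EOQ = √(2DS/H) = √(2 × 35,300 × 310 / 6)
    = √(3,647,666.67) ≈ 1,909.89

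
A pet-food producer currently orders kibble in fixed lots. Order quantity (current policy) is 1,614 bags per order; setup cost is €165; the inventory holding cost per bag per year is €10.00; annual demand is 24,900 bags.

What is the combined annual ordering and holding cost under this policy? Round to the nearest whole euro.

€10,616

Annual ordering cost = (D/Q)·S = (24,900/1,614) × 165 = €2,545.54
Annual holding cost  = (Q/2)·H = (1,614/2) × 10 = €8,070.00
Total = €2,545.54 + €8,070.00 = €10,615.54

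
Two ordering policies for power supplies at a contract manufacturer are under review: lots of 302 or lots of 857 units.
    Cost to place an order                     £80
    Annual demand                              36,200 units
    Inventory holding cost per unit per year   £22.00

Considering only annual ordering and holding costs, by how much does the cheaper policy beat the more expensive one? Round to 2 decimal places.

Annual cost at Q: ordering D·S/Q plus holding Q·H/2.
TC(302) = (36,200/302)×80 + (302/2)×22 = £12,911.40
TC(857) = (36,200/857)×80 + (857/2)×22 = £12,806.23
Cheaper: Q = 857.  Difference = £105.17

£105.17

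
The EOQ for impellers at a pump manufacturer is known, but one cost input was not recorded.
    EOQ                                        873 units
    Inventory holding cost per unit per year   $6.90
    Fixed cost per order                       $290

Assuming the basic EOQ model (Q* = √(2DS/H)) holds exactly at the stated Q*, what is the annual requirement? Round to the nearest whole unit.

From Q* = √(2DS/H) ⇒ Q*² = 2DS/H.
D = Q²H / (2S) = 873² × 6.9 / (2 × 290) = 9,066.71

9,067 units per year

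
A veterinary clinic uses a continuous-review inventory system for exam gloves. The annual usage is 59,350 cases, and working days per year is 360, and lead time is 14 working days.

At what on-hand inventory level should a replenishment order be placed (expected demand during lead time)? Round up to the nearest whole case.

2,309 cases

Daily demand d = 59,350 / 360 = 164.861 cases/day
Demand during lead time = 164.861 × 14 = 2,308.06
Reorder point = 2,308.06 → round up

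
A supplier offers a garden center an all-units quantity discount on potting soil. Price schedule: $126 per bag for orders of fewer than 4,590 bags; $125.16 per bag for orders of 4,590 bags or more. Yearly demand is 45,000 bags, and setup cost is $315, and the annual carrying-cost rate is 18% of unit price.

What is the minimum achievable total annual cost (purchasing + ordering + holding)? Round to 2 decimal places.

$5,686,991.83

H₁ = 18%×$126 = $22.6800;  H₂ = 18%×$125.16 = $22.5288
EOQ₁ = √(2×45,000×315/22.6800) = 1,118.03  (< 4,590, feasible at tier 1)
EOQ₂ = √(2×45,000×315/22.5288) = 1,121.78  (< 4,590 → use Q = 4,590 at tier-2 price)
TC(tier 1 (EOQ₁), Q≈1,118.0) = $5,695,357.01
TC(tier 2, Q≈4,590.0) = $5,686,991.83
Minimum at tier 2: $5,686,991.83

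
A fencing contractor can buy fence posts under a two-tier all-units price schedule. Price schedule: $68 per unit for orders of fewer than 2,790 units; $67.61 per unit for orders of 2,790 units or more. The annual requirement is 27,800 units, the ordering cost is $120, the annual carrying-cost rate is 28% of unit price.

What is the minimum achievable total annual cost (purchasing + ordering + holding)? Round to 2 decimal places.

$1,901,670.98

H₁ = 28%×$68 = $19.0400;  H₂ = 28%×$67.61 = $18.9308
EOQ₁ = √(2×27,800×120/19.0400) = 591.96  (< 2,790, feasible at tier 1)
EOQ₂ = √(2×27,800×120/18.9308) = 593.67  (< 2,790 → use Q = 2,790 at tier-2 price)
TC(tier 1 (EOQ₁), Q≈592.0) = $1,901,670.98
TC(tier 2, Q≈2,790.0) = $1,907,162.16
Minimum at tier 1 (EOQ₁): $1,901,670.98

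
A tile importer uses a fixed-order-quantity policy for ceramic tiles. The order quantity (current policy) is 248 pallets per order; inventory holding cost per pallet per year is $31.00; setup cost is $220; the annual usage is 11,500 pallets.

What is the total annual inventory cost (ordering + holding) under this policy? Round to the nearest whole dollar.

Annual ordering cost = (D/Q)·S = (11,500/248) × 220 = $10,201.61
Annual holding cost  = (Q/2)·H = (248/2) × 31 = $3,844.00
Total = $10,201.61 + $3,844.00 = $14,045.61

$14,046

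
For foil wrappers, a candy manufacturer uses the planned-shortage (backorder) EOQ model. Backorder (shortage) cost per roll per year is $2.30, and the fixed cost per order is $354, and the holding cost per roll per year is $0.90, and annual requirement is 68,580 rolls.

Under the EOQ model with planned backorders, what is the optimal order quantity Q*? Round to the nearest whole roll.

Q* = √(2DS/H) · √((H + b)/b)
   = √(2 × 68,580 × 354 / 0.9) · √((0.9 + 2.3) / 2.3)
   = 7,345.039 × 1.1795 ≈ 8,663.74

8,664 rolls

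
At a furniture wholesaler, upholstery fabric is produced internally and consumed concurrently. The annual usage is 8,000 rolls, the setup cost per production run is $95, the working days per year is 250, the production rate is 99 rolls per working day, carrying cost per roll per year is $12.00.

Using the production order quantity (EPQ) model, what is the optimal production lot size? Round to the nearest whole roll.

433 rolls

d = 8,000/250 = 32.0000 rolls/day;  effective holding cost H(1 − d/p) = 12·(1 − 32.0000/99) = 8.12121
Q* = √(2DS / H_eff) = √(2·8,000·95 / 8.12121) ≈ 432.62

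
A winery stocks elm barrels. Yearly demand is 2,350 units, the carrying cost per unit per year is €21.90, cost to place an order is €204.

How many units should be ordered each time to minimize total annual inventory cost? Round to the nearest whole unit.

209 units

Optimal lot size Q* = (2 × 2,350 × €204 / €21.9)^½ ≈ 209.24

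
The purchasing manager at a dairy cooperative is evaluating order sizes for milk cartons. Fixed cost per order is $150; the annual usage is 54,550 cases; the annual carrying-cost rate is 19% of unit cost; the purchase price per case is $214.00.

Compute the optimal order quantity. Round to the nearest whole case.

634 cases

H = i·C = 0.19 × $214 = $40.6600 per case-year
Optimal lot size Q* = (2 × 54,550 × $150 / $40.66)^½ ≈ 634.42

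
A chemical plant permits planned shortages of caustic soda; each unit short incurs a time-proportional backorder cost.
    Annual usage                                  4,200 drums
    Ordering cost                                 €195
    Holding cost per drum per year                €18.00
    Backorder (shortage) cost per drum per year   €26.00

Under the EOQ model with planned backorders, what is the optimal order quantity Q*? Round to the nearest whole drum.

392 drums

Basic EOQ = √(2·4,200·195/18) = 301.662
Backorder adjustment √((H+b)/b) = √((18+26)/26) = 1.3009
Q* = 301.662 × 1.3009 ≈ 392.43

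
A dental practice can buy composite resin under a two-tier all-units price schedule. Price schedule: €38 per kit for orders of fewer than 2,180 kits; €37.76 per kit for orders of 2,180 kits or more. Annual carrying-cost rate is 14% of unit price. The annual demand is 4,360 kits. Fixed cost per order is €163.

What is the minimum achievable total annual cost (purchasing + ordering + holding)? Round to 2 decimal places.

H₁ = 14%×€38 = €5.3200;  H₂ = 14%×€37.76 = €5.2864
EOQ₁ = √(2×4,360×163/5.3200) = 516.89  (< 2,180, feasible at tier 1)
EOQ₂ = √(2×4,360×163/5.2864) = 518.53  (< 2,180 → use Q = 2,180 at tier-2 price)
TC(tier 1 (EOQ₁), Q≈516.9) = €168,429.84
TC(tier 2, Q≈2,180.0) = €170,721.78
Minimum at tier 1 (EOQ₁): €168,429.84

€168,429.84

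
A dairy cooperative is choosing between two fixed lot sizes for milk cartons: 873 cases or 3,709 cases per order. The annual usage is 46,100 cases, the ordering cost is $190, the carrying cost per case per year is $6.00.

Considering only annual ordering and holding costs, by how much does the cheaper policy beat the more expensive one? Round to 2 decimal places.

$836.33

TC(Q) = (D/Q)S + (Q/2)H
TC(873) = (46,100/873)×190 + (873/2)×6 = $12,652.22
TC(3,709) = (46,100/3,709)×190 + (3,709/2)×6 = $13,488.55
Lots of 873 are cheaper by $836.33.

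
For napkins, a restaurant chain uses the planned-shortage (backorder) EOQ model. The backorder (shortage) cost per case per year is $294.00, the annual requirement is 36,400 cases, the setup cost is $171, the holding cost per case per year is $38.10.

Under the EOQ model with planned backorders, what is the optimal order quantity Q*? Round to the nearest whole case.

Basic EOQ = √(2·36,400·171/38.1) = 571.612
Backorder adjustment √((H+b)/b) = √((38.1+294)/294) = 1.0628
Q* = 571.612 × 1.0628 ≈ 607.52

608 cases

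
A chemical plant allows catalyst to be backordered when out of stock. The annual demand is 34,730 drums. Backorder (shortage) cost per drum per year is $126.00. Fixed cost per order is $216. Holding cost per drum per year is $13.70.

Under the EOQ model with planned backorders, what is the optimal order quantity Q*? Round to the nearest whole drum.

1,102 drums

Q* = √(2DS/H) · √((H + b)/b)
   = √(2 × 34,730 × 216 / 13.7) · √((13.7 + 126) / 126)
   = 1,046.487 × 1.0530 ≈ 1,101.91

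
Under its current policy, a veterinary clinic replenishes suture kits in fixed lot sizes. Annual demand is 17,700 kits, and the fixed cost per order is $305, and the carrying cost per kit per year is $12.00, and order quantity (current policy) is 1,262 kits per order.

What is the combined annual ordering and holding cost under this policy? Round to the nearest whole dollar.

Annual ordering cost = (D/Q)·S = (17,700/1,262) × 305 = $4,277.73
Annual holding cost  = (Q/2)·H = (1,262/2) × 12 = $7,572.00
Total = $4,277.73 + $7,572.00 = $11,849.73

$11,850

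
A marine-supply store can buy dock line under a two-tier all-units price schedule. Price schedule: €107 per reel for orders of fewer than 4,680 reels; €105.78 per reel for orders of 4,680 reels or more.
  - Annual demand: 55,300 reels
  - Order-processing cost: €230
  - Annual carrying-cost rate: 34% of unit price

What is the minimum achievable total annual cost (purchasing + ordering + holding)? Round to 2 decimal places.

€5,936,510.30

H₁ = 34%×€107 = €36.3800;  H₂ = 34%×€105.78 = €35.9652
EOQ₁ = √(2×55,300×230/36.3800) = 836.20  (< 4,680, feasible at tier 1)
EOQ₂ = √(2×55,300×230/35.9652) = 841.01  (< 4,680 → use Q = 4,680 at tier-2 price)
TC(tier 1 (EOQ₁), Q≈836.2) = €5,947,520.95
TC(tier 2, Q≈4,680.0) = €5,936,510.30
Minimum at tier 2: €5,936,510.30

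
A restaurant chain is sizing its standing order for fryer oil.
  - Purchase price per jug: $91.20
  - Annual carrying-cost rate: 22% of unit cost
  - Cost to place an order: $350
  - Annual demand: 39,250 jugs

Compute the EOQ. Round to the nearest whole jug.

1,170 jugs

H = i·C = 0.22 × $91.2 = $20.0640 per jug-year
EOQ = √(2DS/H) = √(2 × 39,250 × 350 / 20.064)
    = √(1,369,368.02) ≈ 1,170.20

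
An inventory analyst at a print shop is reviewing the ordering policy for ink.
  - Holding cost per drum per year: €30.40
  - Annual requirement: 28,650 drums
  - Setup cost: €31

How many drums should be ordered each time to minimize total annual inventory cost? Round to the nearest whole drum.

EOQ = √(2DS/H) = √(2 × 28,650 × 31 / 30.4)
    = √(58,430.92) ≈ 241.72

242 drums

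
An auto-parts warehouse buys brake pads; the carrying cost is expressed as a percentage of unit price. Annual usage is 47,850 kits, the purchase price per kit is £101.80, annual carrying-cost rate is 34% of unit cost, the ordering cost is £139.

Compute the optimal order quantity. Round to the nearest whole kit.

Holding cost per kit per year: H = 34% × £101.8 = £34.6120
Optimal lot size Q* = (2 × 47,850 × £139 / £34.612)^½ ≈ 619.94

620 kits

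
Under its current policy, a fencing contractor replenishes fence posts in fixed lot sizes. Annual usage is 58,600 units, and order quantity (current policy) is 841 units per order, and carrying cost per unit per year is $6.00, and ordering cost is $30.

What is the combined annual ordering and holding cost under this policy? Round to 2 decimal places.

Annual ordering cost = (D/Q)·S = (58,600/841) × 30 = $2,090.37
Annual holding cost  = (Q/2)·H = (841/2) × 6 = $2,523.00
Total = $2,090.37 + $2,523.00 = $4,613.37

$4,613.37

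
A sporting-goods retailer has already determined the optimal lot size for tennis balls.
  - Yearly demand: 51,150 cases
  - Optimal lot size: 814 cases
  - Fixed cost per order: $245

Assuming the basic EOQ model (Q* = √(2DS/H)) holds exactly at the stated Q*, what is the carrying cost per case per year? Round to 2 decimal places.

$37.83

EOQ relation: Q² = 2DS/H, so rearrange for the unknown.
H = 2DS / Q² = 2 × 51,150 × 245 / 814² = 37.8262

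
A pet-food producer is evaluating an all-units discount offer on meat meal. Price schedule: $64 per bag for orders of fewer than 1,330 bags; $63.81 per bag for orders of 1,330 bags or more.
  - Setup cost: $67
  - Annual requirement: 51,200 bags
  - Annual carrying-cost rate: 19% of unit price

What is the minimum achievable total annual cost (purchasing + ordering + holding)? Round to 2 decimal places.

$3,277,713.64

H₁ = 19%×$64 = $12.1600;  H₂ = 19%×$63.81 = $12.1239
EOQ₁ = √(2×51,200×67/12.1600) = 751.14  (< 1,330, feasible at tier 1)
EOQ₂ = √(2×51,200×67/12.1239) = 752.26  (< 1,330 → use Q = 1,330 at tier-2 price)
TC(tier 1 (EOQ₁), Q≈751.1) = $3,285,933.86
TC(tier 2, Q≈1,330.0) = $3,277,713.64
Minimum at tier 2: $3,277,713.64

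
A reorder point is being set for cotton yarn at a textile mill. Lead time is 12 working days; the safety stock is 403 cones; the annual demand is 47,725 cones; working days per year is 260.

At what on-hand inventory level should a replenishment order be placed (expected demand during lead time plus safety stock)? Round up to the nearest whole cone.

Daily demand d = 47,725 / 260 = 183.558 cones/day
Demand during lead time = 183.558 × 12 = 2,202.69
Reorder point = 2,202.69 + 403 = 2,605.69 → round up

2,606 cones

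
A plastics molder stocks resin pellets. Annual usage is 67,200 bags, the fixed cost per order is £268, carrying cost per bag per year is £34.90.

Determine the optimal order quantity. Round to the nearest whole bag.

EOQ = √(2DS/H) = √(2 × 67,200 × 268 / 34.9)
    = √(1,032,068.77) ≈ 1,015.91

1,016 bags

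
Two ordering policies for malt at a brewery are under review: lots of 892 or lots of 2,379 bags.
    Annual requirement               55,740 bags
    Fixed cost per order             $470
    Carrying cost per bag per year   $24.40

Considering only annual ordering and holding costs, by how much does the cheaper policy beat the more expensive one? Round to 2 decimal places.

$216.23

Annual cost at Q: ordering D·S/Q plus holding Q·H/2.
TC(892) = (55,740/892)×470 + (892/2)×24.4 = $40,252.13
TC(2,379) = (55,740/2,379)×470 + (2,379/2)×24.4 = $40,035.91
Lots of 2,379 are cheaper by $216.23.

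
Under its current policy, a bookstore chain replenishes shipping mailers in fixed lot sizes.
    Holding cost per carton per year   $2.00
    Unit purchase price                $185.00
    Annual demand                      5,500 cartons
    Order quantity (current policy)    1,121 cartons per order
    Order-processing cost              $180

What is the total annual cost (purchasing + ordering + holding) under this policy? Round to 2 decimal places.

Orders/yr = 5,500/1,121 = 4.906; ordering cost = 4.906 × $180 = $883.14
Average inventory = 1,121/2 = 560.5; holding cost = 560.5 × $2 = $1,121.00
Purchase cost = D·C = 5,500 × 185 = $1,017,500.00
Total = $883.14 + $1,121.00 + $1,017,500.00 = $1,019,504.14

$1,019,504.14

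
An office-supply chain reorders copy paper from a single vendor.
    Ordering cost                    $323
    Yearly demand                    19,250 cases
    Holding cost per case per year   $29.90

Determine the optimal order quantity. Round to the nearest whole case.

Optimal lot size Q* = (2 × 19,250 × $323 / $29.9)^½ ≈ 644.91

645 cases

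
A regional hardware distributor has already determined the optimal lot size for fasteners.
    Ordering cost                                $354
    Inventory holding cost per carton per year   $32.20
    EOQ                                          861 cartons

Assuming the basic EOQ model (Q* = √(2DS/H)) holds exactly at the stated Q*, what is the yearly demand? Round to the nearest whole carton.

33,715 cartons per year

EOQ relation: Q² = 2DS/H, so rearrange for the unknown.
D = Q²H / (2S) = 861² × 32.2 / (2 × 354) = 33,715.45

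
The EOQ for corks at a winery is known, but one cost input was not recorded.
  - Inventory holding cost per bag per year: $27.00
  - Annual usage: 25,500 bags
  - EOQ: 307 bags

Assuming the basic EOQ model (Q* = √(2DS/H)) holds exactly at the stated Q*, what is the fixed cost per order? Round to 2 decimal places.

EOQ relation: Q² = 2DS/H, so rearrange for the unknown.
S = Q²H / (2D) = 307² × 27 / (2 × 25,500) = 49.8965

$49.90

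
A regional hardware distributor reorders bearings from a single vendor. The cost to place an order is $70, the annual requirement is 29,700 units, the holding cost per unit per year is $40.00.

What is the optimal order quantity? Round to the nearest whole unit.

2DS/H = 2·29,700·70/40 = 103,950.00
EOQ = √103,950.00 ≈ 322.41

322 units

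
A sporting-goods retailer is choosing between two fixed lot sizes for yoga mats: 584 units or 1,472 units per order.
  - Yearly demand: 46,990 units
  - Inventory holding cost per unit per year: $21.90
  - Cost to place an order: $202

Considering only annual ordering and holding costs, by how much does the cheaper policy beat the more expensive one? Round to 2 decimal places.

$81.43

TC(Q) = (D/Q)S + (Q/2)H
TC(584) = (46,990/584)×202 + (584/2)×21.9 = $22,648.19
TC(1,472) = (46,990/1,472)×202 + (1,472/2)×21.9 = $22,566.76
|ΔTC| = |$22,648.19 − $22,566.76| = $81.43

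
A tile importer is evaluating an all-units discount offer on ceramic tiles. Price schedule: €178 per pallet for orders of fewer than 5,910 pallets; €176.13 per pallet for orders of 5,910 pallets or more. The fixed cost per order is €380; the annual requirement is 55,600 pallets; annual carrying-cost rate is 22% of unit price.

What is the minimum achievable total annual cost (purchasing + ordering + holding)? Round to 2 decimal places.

H₁ = 22%×€178 = €39.1600;  H₂ = 22%×€176.13 = €38.7486
EOQ₁ = √(2×55,600×380/39.1600) = 1,038.78  (< 5,910, feasible at tier 1)
EOQ₂ = √(2×55,600×380/38.7486) = 1,044.28  (< 5,910 → use Q = 5,910 at tier-2 price)
TC(tier 1 (EOQ₁), Q≈1,038.8) = €9,937,478.56
TC(tier 2, Q≈5,910.0) = €9,910,905.07
Minimum at tier 2: €9,910,905.07

€9,910,905.07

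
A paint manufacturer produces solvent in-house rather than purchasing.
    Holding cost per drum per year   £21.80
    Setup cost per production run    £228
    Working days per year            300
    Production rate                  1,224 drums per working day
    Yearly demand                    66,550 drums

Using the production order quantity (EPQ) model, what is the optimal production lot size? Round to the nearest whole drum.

Daily demand d = 66,550/300 = 221.833; p = 1224; 1 − d/p = 0.81876
EPQ = √(2DS / (H(1 − d/p)))
    = √(2 × 66,550 × 228 / (21.8 × 0.81876)) ≈ 1,303.91

1,304 drums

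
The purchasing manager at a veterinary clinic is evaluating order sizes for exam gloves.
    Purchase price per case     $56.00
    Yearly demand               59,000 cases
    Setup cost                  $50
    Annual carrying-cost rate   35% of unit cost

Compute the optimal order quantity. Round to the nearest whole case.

549 cases

Carrying cost H = $56 × 35% = $19.6000/case/yr
EOQ = √(2DS/H) = √(2 × 59,000 × 50 / 19.6)
    = √(301,020.41) ≈ 548.65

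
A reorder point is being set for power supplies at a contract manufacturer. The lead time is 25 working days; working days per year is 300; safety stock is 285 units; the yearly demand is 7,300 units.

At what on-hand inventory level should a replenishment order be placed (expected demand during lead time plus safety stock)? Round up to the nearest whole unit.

Daily demand d = 7,300 / 300 = 24.333 units/day
Demand during lead time = 24.333 × 25 = 608.33
Reorder point = 608.33 + 285 = 893.33 → round up

894 units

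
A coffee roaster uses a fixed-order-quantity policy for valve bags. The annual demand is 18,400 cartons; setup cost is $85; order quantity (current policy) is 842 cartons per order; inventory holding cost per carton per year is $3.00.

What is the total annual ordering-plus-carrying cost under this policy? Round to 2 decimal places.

$3,120.48

Annual ordering cost = (D/Q)·S = (18,400/842) × 85 = $1,857.48
Annual holding cost  = (Q/2)·H = (842/2) × 3 = $1,263.00
Total = $1,857.48 + $1,263.00 = $3,120.48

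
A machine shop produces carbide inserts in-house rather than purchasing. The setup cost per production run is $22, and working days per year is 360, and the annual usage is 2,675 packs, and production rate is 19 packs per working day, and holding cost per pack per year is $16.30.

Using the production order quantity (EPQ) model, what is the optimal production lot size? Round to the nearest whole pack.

Daily demand d = 2,675/360 = 7.431; p = 19; 1 − d/p = 0.60892
EPQ = √(2DS / (H(1 − d/p)))
    = √(2 × 2,675 × 22 / (16.3 × 0.60892)) ≈ 108.90

109 packs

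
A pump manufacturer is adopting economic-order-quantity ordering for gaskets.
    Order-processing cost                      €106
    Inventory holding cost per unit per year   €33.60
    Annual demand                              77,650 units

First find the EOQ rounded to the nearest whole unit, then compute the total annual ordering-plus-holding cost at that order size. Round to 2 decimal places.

Optimal lot size Q* = (2 × 77,650 × €106 / €33.6)^½ ≈ 699.95 → Q = 700 units
Ordering: D/Q × S = 77,650/700 × €106 = €11,758.43
Holding:  Q/2 × H = 700/2 × €33.6 = €11,760.00
Total = €11,758.43 + €11,760.00 = €23,518.43

€23,518.43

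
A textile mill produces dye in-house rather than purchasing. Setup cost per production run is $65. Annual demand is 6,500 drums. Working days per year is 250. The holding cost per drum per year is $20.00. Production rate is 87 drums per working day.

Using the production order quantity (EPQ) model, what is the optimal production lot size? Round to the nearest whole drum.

d = 6,500/250 = 26.0000 drums/day;  effective holding cost H(1 − d/p) = 20·(1 − 26.0000/87) = 14.02299
Q* = √(2DS / H_eff) = √(2·6,500·65 / 14.02299) ≈ 245.48

245 drums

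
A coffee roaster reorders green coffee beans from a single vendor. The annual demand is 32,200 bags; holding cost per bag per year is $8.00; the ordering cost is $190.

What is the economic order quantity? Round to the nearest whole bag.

2DS/H = 2·32,200·190/8 = 1,529,500.00
EOQ = √1,529,500.00 ≈ 1,236.73

1,237 bags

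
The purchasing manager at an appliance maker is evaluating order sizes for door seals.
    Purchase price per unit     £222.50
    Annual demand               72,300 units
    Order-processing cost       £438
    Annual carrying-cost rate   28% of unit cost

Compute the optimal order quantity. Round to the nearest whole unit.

Carrying cost H = £222.5 × 28% = £62.3000/unit/yr
Q* = √(2·D·S / H) = √(2·72,300·438 / 62.3) = √1,016,610.0 ≈ 1,008.27

1,008 units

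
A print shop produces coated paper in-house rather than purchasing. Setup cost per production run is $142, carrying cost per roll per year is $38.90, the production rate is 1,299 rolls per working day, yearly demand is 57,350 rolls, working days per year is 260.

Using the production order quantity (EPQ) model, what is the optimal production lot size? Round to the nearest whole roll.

710 rolls

Daily demand d = 57,350/260 = 220.577; p = 1299; 1 − d/p = 0.83019
EPQ = √(2DS / (H(1 − d/p)))
    = √(2 × 57,350 × 142 / (38.9 × 0.83019)) ≈ 710.17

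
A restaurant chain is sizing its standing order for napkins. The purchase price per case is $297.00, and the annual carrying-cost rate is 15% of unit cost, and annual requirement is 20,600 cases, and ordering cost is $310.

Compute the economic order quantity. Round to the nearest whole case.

H = i·C = 0.15 × $297 = $44.5500 per case-year
Optimal lot size Q* = (2 × 20,600 × $310 / $44.55)^½ ≈ 535.43

535 cases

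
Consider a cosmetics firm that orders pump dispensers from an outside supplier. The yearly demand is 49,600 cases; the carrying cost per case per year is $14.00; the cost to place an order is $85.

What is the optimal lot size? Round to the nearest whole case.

776 cases

EOQ = √(2DS/H) = √(2 × 49,600 × 85 / 14)
    = √(602,285.71) ≈ 776.07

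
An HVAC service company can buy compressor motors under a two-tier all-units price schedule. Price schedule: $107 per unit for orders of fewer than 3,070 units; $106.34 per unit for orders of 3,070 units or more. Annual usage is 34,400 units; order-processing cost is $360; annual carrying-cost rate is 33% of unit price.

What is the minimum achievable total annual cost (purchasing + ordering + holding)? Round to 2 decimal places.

H₁ = 33%×$107 = $35.3100;  H₂ = 33%×$106.34 = $35.0922
EOQ₁ = √(2×34,400×360/35.3100) = 837.52  (< 3,070, feasible at tier 1)
EOQ₂ = √(2×34,400×360/35.0922) = 840.12  (< 3,070 → use Q = 3,070 at tier-2 price)
TC(tier 1 (EOQ₁), Q≈837.5) = $3,710,372.93
TC(tier 2, Q≈3,070.0) = $3,715,996.40
Minimum at tier 1 (EOQ₁): $3,710,372.93

$3,710,372.93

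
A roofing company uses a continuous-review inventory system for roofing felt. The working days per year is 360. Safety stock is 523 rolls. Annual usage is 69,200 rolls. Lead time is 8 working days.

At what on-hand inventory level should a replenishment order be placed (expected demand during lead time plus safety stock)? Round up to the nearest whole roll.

Daily demand d = 69,200 / 360 = 192.222 rolls/day
Demand during lead time = 192.222 × 8 = 1,537.78
Reorder point = 1,537.78 + 523 = 2,060.78 → round up

2,061 rolls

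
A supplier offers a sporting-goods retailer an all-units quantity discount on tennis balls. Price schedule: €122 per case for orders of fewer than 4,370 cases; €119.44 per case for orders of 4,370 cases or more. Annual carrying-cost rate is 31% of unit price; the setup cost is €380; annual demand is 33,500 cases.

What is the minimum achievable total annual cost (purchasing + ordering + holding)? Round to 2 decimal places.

H₁ = 31%×€122 = €37.8200;  H₂ = 31%×€119.44 = €37.0264
EOQ₁ = √(2×33,500×380/37.8200) = 820.48  (< 4,370, feasible at tier 1)
EOQ₂ = √(2×33,500×380/37.0264) = 829.23  (< 4,370 → use Q = 4,370 at tier-2 price)
TC(tier 1 (EOQ₁), Q≈820.5) = €4,118,030.58
TC(tier 2, Q≈4,370.0) = €4,085,055.73
Minimum at tier 2: €4,085,055.73

€4,085,055.73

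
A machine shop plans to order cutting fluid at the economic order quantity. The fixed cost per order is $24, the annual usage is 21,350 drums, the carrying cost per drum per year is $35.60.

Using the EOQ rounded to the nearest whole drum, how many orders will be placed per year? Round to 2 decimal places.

EOQ = √(2DS/H) = √(2 × 21,350 × 24 / 35.6)
    = √(28,786.52) ≈ 169.67 → Q = 170
Orders per year = D/Q = 21,350 / 170 = 125.588

125.59 orders per year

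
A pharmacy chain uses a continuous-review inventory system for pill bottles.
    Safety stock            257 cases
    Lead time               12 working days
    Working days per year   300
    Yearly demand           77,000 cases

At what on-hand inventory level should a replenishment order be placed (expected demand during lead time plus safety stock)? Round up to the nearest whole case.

3,337 cases

Daily demand d = 77,000 / 300 = 256.667 cases/day
Demand during lead time = 256.667 × 12 = 3,080.00
Reorder point = 3,080.00 + 257 = 3,337.00 → round up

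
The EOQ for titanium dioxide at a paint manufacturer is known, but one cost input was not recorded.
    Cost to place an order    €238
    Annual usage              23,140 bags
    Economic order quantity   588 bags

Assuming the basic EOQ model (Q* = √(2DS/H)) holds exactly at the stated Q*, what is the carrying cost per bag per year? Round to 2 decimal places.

From Q* = √(2DS/H) ⇒ Q*² = 2DS/H.
H = 2DS / Q² = 2 × 23,140 × 238 / 588² = 31.8578

€31.86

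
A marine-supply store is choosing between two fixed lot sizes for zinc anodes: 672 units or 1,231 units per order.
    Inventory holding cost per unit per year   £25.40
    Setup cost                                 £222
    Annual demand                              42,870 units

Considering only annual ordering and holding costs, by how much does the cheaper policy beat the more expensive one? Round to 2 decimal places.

Annual cost at Q: ordering D·S/Q plus holding Q·H/2.
TC(672) = (42,870/672)×222 + (672/2)×25.4 = £22,696.81
TC(1,231) = (42,870/1,231)×222 + (1,231/2)×25.4 = £23,364.93
Lots of 672 are cheaper by £668.12.

£668.12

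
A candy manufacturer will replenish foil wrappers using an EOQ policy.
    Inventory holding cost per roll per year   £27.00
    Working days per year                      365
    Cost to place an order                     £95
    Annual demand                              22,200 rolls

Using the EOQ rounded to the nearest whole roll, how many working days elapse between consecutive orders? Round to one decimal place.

6.5 days

Q* = √(2·D·S / H) = √(2·22,200·95 / 27) = √156,222.2 ≈ 395.25 → Q = 395 rolls
T = Q/D × 365 days = 395/22,200 × 365 = 6.494 days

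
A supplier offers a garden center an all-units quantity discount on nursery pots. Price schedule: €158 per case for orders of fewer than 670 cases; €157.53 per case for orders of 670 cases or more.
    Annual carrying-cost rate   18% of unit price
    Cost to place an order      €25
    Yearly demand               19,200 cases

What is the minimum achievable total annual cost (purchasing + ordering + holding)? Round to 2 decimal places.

€3,034,791.48

H₁ = 18%×€158 = €28.4400;  H₂ = 18%×€157.53 = €28.3554
EOQ₁ = √(2×19,200×25/28.4400) = 183.73  (< 670, feasible at tier 1)
EOQ₂ = √(2×19,200×25/28.3554) = 184.00  (< 670 → use Q = 670 at tier-2 price)
TC(tier 1 (EOQ₁), Q≈183.7) = €3,038,825.17
TC(tier 2, Q≈670.0) = €3,034,791.48
Minimum at tier 2: €3,034,791.48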